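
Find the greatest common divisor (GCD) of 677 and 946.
1

Using the Euclidean algorithm:
677 = 0 × 946 + 677
946 = 1 × 677 + 269
677 = 2 × 269 + 139
269 = 1 × 139 + 130
139 = 1 × 130 + 9
130 = 14 × 9 + 4
9 = 2 × 4 + 1
4 = 4 × 1 + 0

GCD(677, 946) = 1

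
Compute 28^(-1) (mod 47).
42

Using Extended Euclidean Algorithm:
gcd(28, 47) = 1
Bezout coefficients: 28 × -5 + 47 × 3 = 1
So 28 × -5 ≡ 1 (mod 47)
The inverse is -5 mod 47 = 42
Verification: 28 × 42 = 1176 = 25 × 47 + 1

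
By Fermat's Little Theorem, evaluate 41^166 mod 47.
By Fermat: 41^{46} ≡ 1 (mod 47). 166 = 3×46 + 28. So 41^{166} ≡ 41^{28} ≡ 21 (mod 47)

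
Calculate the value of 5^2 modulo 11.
2 = 2 (binary 10). Repeated squaring mod 11: 5^1 ≡ 5; 5^2 ≡ 5² = 25 ≡ 3. So 5^2 ≡ 3 (mod 11).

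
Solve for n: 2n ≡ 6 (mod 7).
3

Since gcd(2, 7) = 1 divides 6, a solution exists.
Multiply both sides by the inverse of 2 mod 7:
  2^(-1) mod 7 = 4
  x ≡ 4 × 6 ≡ 24 ≡ 3 (mod 7)
Verification: 2 × 3 = 6 = 0 × 7 + 6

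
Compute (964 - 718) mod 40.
6

(964 - 718) = 246
246 mod 40 = 6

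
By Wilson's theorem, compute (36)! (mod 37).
By Wilson's theorem, (36)! ≡ -1 ≡ 36 (mod 37)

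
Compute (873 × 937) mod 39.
15

(873 × 937) = 818001
818001 mod 39 = 15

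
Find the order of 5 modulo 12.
Powers of 5 mod 12: 5^1≡5, 5^2≡1. Order = 2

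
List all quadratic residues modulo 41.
QRs mod 41: {1, 2, 4, 5, 8, 9, 10, 16, 18, 20, 21, 23, 25, 31, 32, 33, 36, 37, 39, 40}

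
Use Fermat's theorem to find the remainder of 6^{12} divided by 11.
3

By Fermat's Little Theorem, a^(p-1) ≡ 1 (mod p) for prime p and gcd(a, p) = 1
Here p = 11, so 6^10 ≡ 1 (mod 11)
We can reduce the exponent: 12 mod 10 = 2
So 6^12 ≡ 6^2 (mod 11)
Computing: 6^2 mod 11 = 3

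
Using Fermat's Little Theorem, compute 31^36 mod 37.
By Fermat's Little Theorem, 31^{36} ≡ 1 (mod 37) since 37 is prime and gcd(31, 37) = 1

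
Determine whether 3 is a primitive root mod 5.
p - 1 = 4 has prime divisors 2. Check 3^(4/q) mod 5 for each: 3^(4/2) = 3^2 ≡ 4 (mod 5). None of these is 1, so 3 has order 4 = φ(5), so it is a primitive root mod 5.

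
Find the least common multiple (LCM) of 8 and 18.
72

First find GCD(8, 18) using the Euclidean algorithm:
8 = 0 × 18 + 8
18 = 2 × 8 + 2
8 = 4 × 2 + 0
GCD(8, 18) = 2

LCM formula: LCM(a, b) = (a × b) / GCD(a, b)
LCM(8, 18) = (8 × 18) / 2
LCM(8, 18) = 144 / 2
LCM(8, 18) = 72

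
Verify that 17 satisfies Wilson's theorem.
(16)! mod 17 = 16. Since this equals -1 (mod 17), Wilson confirms 17 is prime.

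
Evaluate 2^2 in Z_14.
2 = 2 (binary 10). Repeated squaring mod 14: 2^1 ≡ 2; 2^2 ≡ 2² = 4 ≡ 4. So 2^2 ≡ 4 (mod 14).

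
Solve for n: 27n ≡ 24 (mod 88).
40

Since gcd(27, 88) = 1 divides 24, a solution exists.
Multiply both sides by the inverse of 27 mod 88:
  27^(-1) mod 88 = 75
  x ≡ 75 × 24 ≡ 1800 ≡ 40 (mod 88)
Verification: 27 × 40 = 1080 = 12 × 88 + 24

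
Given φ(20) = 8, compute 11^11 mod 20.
By Euler: 11^{8} ≡ 1 (mod 20) since gcd(11, 20) = 1. 11 = 1×8 + 3. So 11^{11} ≡ 11^{3} ≡ 11 (mod 20)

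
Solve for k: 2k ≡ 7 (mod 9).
8

Since gcd(2, 9) = 1 divides 7, a solution exists.
Multiply both sides by the inverse of 2 mod 9:
  2^(-1) mod 9 = 5
  x ≡ 5 × 7 ≡ 35 ≡ 8 (mod 9)
Verification: 2 × 8 = 16 = 1 × 9 + 7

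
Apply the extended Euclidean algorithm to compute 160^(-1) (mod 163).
Extended GCD: 160(54) + 163(-53) = 1. So 160^(-1) ≡ 54 ≡ 54 (mod 163). Verify: 160 × 54 = 8640 ≡ 1 (mod 163)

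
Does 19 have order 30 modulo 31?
p - 1 = 30 has prime divisors 2, 3, 5. Check 19^(30/q) mod 31 for each: 19^(30/2) = 19^15 ≡ 1, 19^(30/3) = 19^10 ≡ 25, 19^(30/5) = 19^6 ≡ 2 (mod 31). Since 19^15 ≡ 1 (mod 31), the order of 19 divides 15 (in fact the order is 15) ≠ 30, so it is not a primitive root.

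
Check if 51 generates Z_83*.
p - 1 = 82 has prime divisors 2, 41. Check 51^(82/q) mod 83 for each: 51^(82/2) = 51^41 ≡ 1, 51^(82/41) = 51^2 ≡ 28 (mod 83). Since 51^41 ≡ 1 (mod 83), the order of 51 divides 41 (in fact the order is 41) ≠ 82, so it is not a primitive root.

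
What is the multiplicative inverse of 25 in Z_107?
30

Using Extended Euclidean Algorithm:
gcd(25, 107) = 1
Bezout coefficients: 25 × 30 + 107 × -7 = 1
So 25 × 30 ≡ 1 (mod 107)
The inverse is 30 mod 107 = 30
Verification: 25 × 30 = 750 = 7 × 107 + 1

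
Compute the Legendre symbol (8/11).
(8/11) = 8^{5} mod 11 = -1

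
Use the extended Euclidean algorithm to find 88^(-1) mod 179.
Extended GCD: 88(59) + 179(-29) = 1. So 88^(-1) ≡ 59 ≡ 59 (mod 179). Verify: 88 × 59 = 5192 ≡ 1 (mod 179)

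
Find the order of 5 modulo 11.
Powers of 5 mod 11: 5^1≡5, 5^2≡3, 5^3≡4, 5^4≡9, 5^5≡1. Order = 5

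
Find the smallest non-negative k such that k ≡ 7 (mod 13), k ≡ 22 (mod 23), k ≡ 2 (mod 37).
8808

Using the Chinese Remainder Theorem:
M = product of moduli = 11063
For equation 1: M_1 = 851, 851 ≡ 6 (mod 13), inverse of 851 mod 13 is 11 (check: 6 × 11 = 66 ≡ 1 (mod 13))
For equation 2: M_2 = 481, 481 ≡ 21 (mod 23), inverse of 481 mod 23 is 11 (check: 21 × 11 = 231 ≡ 1 (mod 23))
For equation 3: M_3 = 299, 299 ≡ 3 (mod 37), inverse of 299 mod 37 is 25 (check: 3 × 25 = 75 ≡ 1 (mod 37))
Combine: k ≡ Σ r_i×M_i×(M_i⁻¹ mod m_i) = 7×851×11 + 22×481×11 + 2×299×25 = 65527 + 116402 + 14950 = 196879
196879 mod 11063 = 8808
k ≡ 8808 (mod 11063)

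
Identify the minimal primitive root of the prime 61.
p - 1 = 60 has prime divisors 2, 3, 5. h is a primitive root mod 61 iff h^(60/q) ≢ 1 (mod 61) for each such q.
h = 2: 2^30 ≡ 60, 2^20 ≡ 47, 2^12 ≡ 9 (mod 61); none is 1, so 2 has order 60 and is a primitive root.
The smallest primitive root mod 61 is g = 2.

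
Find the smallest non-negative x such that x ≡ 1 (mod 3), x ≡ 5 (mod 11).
16

Using the Chinese Remainder Theorem:
M = product of moduli = 33
For equation 1: M_1 = 11, 11 ≡ 2 (mod 3), inverse of 11 mod 3 is 2 (check: 2 × 2 = 4 ≡ 1 (mod 3))
For equation 2: M_2 = 3, 3 ≡ 3 (mod 11), inverse of 3 mod 11 is 4 (check: 3 × 4 = 12 ≡ 1 (mod 11))
Combine: x ≡ Σ r_i×M_i×(M_i⁻¹ mod m_i) = 1×11×2 + 5×3×4 = 22 + 60 = 82
82 mod 33 = 16
x ≡ 16 (mod 33)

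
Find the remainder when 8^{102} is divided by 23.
By Fermat: 8^{22} ≡ 1 (mod 23). 102 = 4×22 + 14. So 8^{102} ≡ 8^{14} ≡ 6 (mod 23)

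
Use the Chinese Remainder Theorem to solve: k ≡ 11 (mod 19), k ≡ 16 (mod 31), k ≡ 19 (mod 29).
2310

Using the Chinese Remainder Theorem:
M = product of moduli = 17081
For equation 1: M_1 = 899, 899 ≡ 6 (mod 19), inverse of 899 mod 19 is 16 (check: 6 × 16 = 96 ≡ 1 (mod 19))
For equation 2: M_2 = 551, 551 ≡ 24 (mod 31), inverse of 551 mod 31 is 22 (check: 24 × 22 = 528 ≡ 1 (mod 31))
For equation 3: M_3 = 589, 589 ≡ 9 (mod 29), inverse of 589 mod 29 is 13 (check: 9 × 13 = 117 ≡ 1 (mod 29))
Combine: k ≡ Σ r_i×M_i×(M_i⁻¹ mod m_i) = 11×899×16 + 16×551×22 + 19×589×13 = 158224 + 193952 + 145483 = 497659
497659 mod 17081 = 2310
k ≡ 2310 (mod 17081)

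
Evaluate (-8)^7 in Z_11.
(-8) ≡ 3 (mod 11). 7 = 4 + 2 + 1 (binary 111). Repeated squaring mod 11: 3^1 ≡ 3; 3^2 ≡ 3² = 9 ≡ 9; 3^4 ≡ 9² = 81 ≡ 4. Multiply: (-8)^7 ≡ 3^4 × 3^2 × 3^1 ≡ 4 × 9 × 3 (mod 11): 4 × 9 = 36 ≡ 3; 3 × 3 = 9 ≡ 9. So (-8)^7 ≡ 9 (mod 11).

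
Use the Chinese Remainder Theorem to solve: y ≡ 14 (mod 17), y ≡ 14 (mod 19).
14

Using the Chinese Remainder Theorem:
M = product of moduli = 323
For equation 1: M_1 = 19, 19 ≡ 2 (mod 17), inverse of 19 mod 17 is 9 (check: 2 × 9 = 18 ≡ 1 (mod 17))
For equation 2: M_2 = 17, 17 ≡ 17 (mod 19), inverse of 17 mod 19 is 9 (check: 17 × 9 = 153 ≡ 1 (mod 19))
Combine: y ≡ Σ r_i×M_i×(M_i⁻¹ mod m_i) = 14×19×9 + 14×17×9 = 2394 + 2142 = 4536
4536 mod 323 = 14
y ≡ 14 (mod 323)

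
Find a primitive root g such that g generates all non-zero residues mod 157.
p - 1 = 156 has prime divisors 2, 3, 13. h is a primitive root mod 157 iff h^(156/q) ≢ 1 (mod 157) for each such q.
h = 2: 2^78 ≡ 156, 2^52 ≡ 1, 2^12 ≡ 14 (mod 157); 2^52 ≡ 1, so not a primitive root.
h = 3: 3^78 ≡ 1, 3^52 ≡ 12, 3^12 ≡ 153 (mod 157); 3^78 ≡ 1, so not a primitive root.
h = 4: 4^78 ≡ 1, 4^52 ≡ 1, 4^12 ≡ 39 (mod 157); 4^78 ≡ 1, so not a primitive root.
h = 5: 5^78 ≡ 156, 5^52 ≡ 12, 5^12 ≡ 130 (mod 157); none is 1, so 5 has order 156 and is a primitive root.
The smallest primitive root mod 157 is g = 5.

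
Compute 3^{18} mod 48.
9

Using successive squaring:
Binary expansion of 18: 10010
Powers of 3 mod 48 (each is the square of the previous):
  3^1 ≡ 3 (mod 48)
  3^2 ≡ 3² = 9 ≡ 9 (mod 48)
  3^4 ≡ 9² = 81 ≡ 33 (mod 48)
  3^8 ≡ 33² = 1089 ≡ 33 (mod 48)
  3^16 ≡ 33² = 1089 ≡ 33 (mod 48)
18 = 16 + 2, so 3^18 = 3^16 × 3^2 ≡ 33 × 9 (mod 48)
Multiplying step by step:
  33 × 9 = 297 ≡ 9 (mod 48)
Result: 3^18 ≡ 9 (mod 48)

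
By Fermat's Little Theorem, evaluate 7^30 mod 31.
By Fermat's Little Theorem, 7^{30} ≡ 1 (mod 31) since 31 is prime and gcd(7, 31) = 1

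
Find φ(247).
216

Prime factorization: 247 = 13 × 19
Using the formula φ(n) = n × Π(1 - 1/p) for each prime factor p:
φ(247) = 247 × (1 - 1/13) × (1 - 1/19)
φ(247) = 216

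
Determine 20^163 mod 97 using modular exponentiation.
Using Fermat: 20^{96} ≡ 1 (mod 97). 163 ≡ 67 (mod 96). So 20^{163} ≡ 20^{67} ≡ 46 (mod 97)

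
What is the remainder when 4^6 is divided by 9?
6 = 4 + 2 (binary 110). Repeated squaring mod 9: 4^1 ≡ 4; 4^2 ≡ 4² = 16 ≡ 7; 4^4 ≡ 7² = 49 ≡ 4. Multiply: 4^6 = 4^4 × 4^2 ≡ 4 × 7 (mod 9): 4 × 7 = 28 ≡ 1. So 4^6 ≡ 1 (mod 9).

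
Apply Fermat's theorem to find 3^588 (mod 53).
By Fermat: 3^{52} ≡ 1 (mod 53). 588 ≡ 16 (mod 52). So 3^{588} ≡ 3^{16} ≡ 15 (mod 53)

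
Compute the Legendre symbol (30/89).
(30/89) = 30^{44} mod 89 = -1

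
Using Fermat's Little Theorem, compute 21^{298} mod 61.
48

By Fermat's Little Theorem, a^(p-1) ≡ 1 (mod p) for prime p and gcd(a, p) = 1
Here p = 61, so 21^60 ≡ 1 (mod 61)
We can reduce the exponent: 298 mod 60 = 58
So 21^298 ≡ 21^58 (mod 61)
Computing: 21^58 mod 61 = 48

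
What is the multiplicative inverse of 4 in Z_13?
4^(-1) ≡ 10 (mod 13). Verification: 4 × 10 = 40 ≡ 1 (mod 13)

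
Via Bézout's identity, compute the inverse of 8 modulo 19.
Extended GCD: 8(-7) + 19(3) = 1. So 8^(-1) ≡ 12 ≡ 12 (mod 19). Verify: 8 × 12 = 96 ≡ 1 (mod 19)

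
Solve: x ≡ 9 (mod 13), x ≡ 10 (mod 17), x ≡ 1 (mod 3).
M = 13 × 17 × 3 = 663. M₁ = 51, y₁ ≡ 12 (mod 13). M₂ = 39, y₂ ≡ 7 (mod 17). M₃ = 221, y₃ ≡ 2 (mod 3). x = 9×51×12 + 10×39×7 + 1×221×2 ≡ 61 (mod 663)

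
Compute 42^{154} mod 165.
159

Using successive squaring:
Binary expansion of 154: 10011010
Powers of 42 mod 165 (each is the square of the previous):
  42^1 ≡ 42 (mod 165)
  42^2 ≡ 42² = 1764 ≡ 114 (mod 165)
  42^4 ≡ 114² = 12996 ≡ 126 (mod 165)
  42^8 ≡ 126² = 15876 ≡ 36 (mod 165)
  42^16 ≡ 36² = 1296 ≡ 141 (mod 165)
  42^32 ≡ 141² = 19881 ≡ 81 (mod 165)
  42^64 ≡ 81² = 6561 ≡ 126 (mod 165)
  42^128 ≡ 126² = 15876 ≡ 36 (mod 165)
154 = 128 + 16 + 8 + 2, so 42^154 = 42^128 × 42^16 × 42^8 × 42^2 ≡ 36 × 141 × 36 × 114 (mod 165)
Multiplying step by step:
  36 × 141 = 5076 ≡ 126 (mod 165)
  126 × 36 = 4536 ≡ 81 (mod 165)
  81 × 114 = 9234 ≡ 159 (mod 165)
Result: 42^154 ≡ 159 (mod 165)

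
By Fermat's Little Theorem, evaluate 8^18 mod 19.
By Fermat's Little Theorem, 8^{18} ≡ 1 (mod 19) since 19 is prime and gcd(8, 19) = 1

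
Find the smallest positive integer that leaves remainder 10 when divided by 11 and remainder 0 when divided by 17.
M = 11 × 17 = 187. M₁ = 17, y₁ ≡ 2 (mod 11). M₂ = 11, y₂ ≡ 14 (mod 17). z = 10×17×2 + 0×11×14 ≡ 153 (mod 187). The smallest positive such number is 153.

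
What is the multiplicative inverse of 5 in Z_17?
5^(-1) ≡ 7 (mod 17). Verification: 5 × 7 = 35 ≡ 1 (mod 17)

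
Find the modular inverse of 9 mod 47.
9^(-1) ≡ 21 (mod 47). Verification: 9 × 21 = 189 ≡ 1 (mod 47)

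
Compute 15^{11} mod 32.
15

Using successive squaring:
Binary expansion of 11: 1011
Powers of 15 mod 32 (each is the square of the previous):
  15^1 ≡ 15 (mod 32)
  15^2 ≡ 15² = 225 ≡ 1 (mod 32)
  15^4 ≡ 1² = 1 ≡ 1 (mod 32)
  15^8 ≡ 1² = 1 ≡ 1 (mod 32)
11 = 8 + 2 + 1, so 15^11 = 15^8 × 15^2 × 15^1 ≡ 1 × 1 × 15 (mod 32)
Multiplying step by step:
  1 × 1 = 1 ≡ 1 (mod 32)
  1 × 15 = 15 ≡ 15 (mod 32)
Result: 15^11 ≡ 15 (mod 32)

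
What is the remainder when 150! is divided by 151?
By Wilson's theorem, (150)! ≡ -1 ≡ 150 (mod 151)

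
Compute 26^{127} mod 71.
26

Using successive squaring:
Binary expansion of 127: 1111111
Powers of 26 mod 71 (each is the square of the previous):
  26^1 ≡ 26 (mod 71)
  26^2 ≡ 26² = 676 ≡ 37 (mod 71)
  26^4 ≡ 37² = 1369 ≡ 20 (mod 71)
  26^8 ≡ 20² = 400 ≡ 45 (mod 71)
  26^16 ≡ 45² = 2025 ≡ 37 (mod 71)
  26^32 ≡ 37² = 1369 ≡ 20 (mod 71)
  26^64 ≡ 20² = 400 ≡ 45 (mod 71)
127 = 64 + 32 + 16 + 8 + 4 + 2 + 1, so 26^127 = 26^64 × 26^32 × 26^16 × 26^8 × 26^4 × 26^2 × 26^1 ≡ 45 × 20 × 37 × 45 × 20 × 37 × 26 (mod 71)
Multiplying step by step:
  45 × 20 = 900 ≡ 48 (mod 71)
  48 × 37 = 1776 ≡ 1 (mod 71)
  1 × 45 = 45 ≡ 45 (mod 71)
  45 × 20 = 900 ≡ 48 (mod 71)
  48 × 37 = 1776 ≡ 1 (mod 71)
  1 × 26 = 26 ≡ 26 (mod 71)
Result: 26^127 ≡ 26 (mod 71)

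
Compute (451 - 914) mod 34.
13

(451 - 914) = -463
-463 mod 34 = 13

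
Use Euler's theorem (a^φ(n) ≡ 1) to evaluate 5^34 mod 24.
By Euler: 5^{8} ≡ 1 (mod 24) since gcd(5, 24) = 1. 34 = 4×8 + 2. So 5^{34} ≡ 5^{2} ≡ 1 (mod 24)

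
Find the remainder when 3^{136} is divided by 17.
By Fermat: 3^{16} ≡ 1 (mod 17). 136 = 8×16 + 8. So 3^{136} ≡ 3^{8} ≡ 16 (mod 17)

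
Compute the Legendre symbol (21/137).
(21/137) = 21^{68} mod 137 = -1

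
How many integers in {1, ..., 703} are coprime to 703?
648

Prime factorization: 703 = 19 × 37
Using the formula φ(n) = n × Π(1 - 1/p) for each prime factor p:
φ(703) = 703 × (1 - 1/19) × (1 - 1/37)
φ(703) = 648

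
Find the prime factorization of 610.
2 × 5 × 61

Divide by primes starting from smallest:
610 ÷ 2 = 305
305 ÷ 5 = 61
61 ÷ 61 = 1

610 = 2 × 5 × 61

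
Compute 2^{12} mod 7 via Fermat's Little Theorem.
1

By Fermat's Little Theorem, a^(p-1) ≡ 1 (mod p) for prime p and gcd(a, p) = 1
Here p = 7, so 2^6 ≡ 1 (mod 7)
We can reduce the exponent: 12 mod 6 = 0
So 2^12 ≡ 2^0 (mod 7)
Computing: 2^0 mod 7 = 1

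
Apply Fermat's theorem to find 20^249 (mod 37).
By Fermat: 20^{36} ≡ 1 (mod 37). 249 = 6×36 + 33. So 20^{249} ≡ 20^{33} ≡ 14 (mod 37)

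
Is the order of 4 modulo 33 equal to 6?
No, the actual order is 5, not 6.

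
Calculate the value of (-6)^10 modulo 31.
(-6) ≡ 25 (mod 31). 10 = 8 + 2 (binary 1010). Repeated squaring mod 31: 25^1 ≡ 25; 25^2 ≡ 25² = 625 ≡ 5; 25^4 ≡ 5² = 25 ≡ 25; 25^8 ≡ 25² = 625 ≡ 5. Multiply: (-6)^10 ≡ 25^8 × 25^2 ≡ 5 × 5 (mod 31): 5 × 5 = 25 ≡ 25. So (-6)^10 ≡ 25 (mod 31).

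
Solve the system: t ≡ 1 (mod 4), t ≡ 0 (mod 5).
M = 4 × 5 = 20. M₁ = 5, y₁ ≡ 1 (mod 4). M₂ = 4, y₂ ≡ 4 (mod 5). t = 1×5×1 + 0×4×4 ≡ 5 (mod 20)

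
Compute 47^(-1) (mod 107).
41

Using Extended Euclidean Algorithm:
gcd(47, 107) = 1
Bezout coefficients: 47 × 41 + 107 × -18 = 1
So 47 × 41 ≡ 1 (mod 107)
The inverse is 41 mod 107 = 41
Verification: 47 × 41 = 1927 = 18 × 107 + 1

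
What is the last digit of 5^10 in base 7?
10 = 8 + 2 (binary 1010). Repeated squaring mod 7: 5^1 ≡ 5; 5^2 ≡ 5² = 25 ≡ 4; 5^4 ≡ 4² = 16 ≡ 2; 5^8 ≡ 2² = 4 ≡ 4. Multiply: 5^10 = 5^8 × 5^2 ≡ 4 × 4 (mod 7): 4 × 4 = 16 ≡ 2. So 5^10 ≡ 2 (mod 7).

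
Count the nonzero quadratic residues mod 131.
For prime 131, there are (p-1)/2 = (131-1)/2 = 65 quadratic residues (excluding 0).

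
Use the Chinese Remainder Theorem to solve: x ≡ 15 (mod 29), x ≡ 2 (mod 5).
102

Using the Chinese Remainder Theorem:
M = product of moduli = 145
For equation 1: M_1 = 5, 5 ≡ 5 (mod 29), inverse of 5 mod 29 is 6 (check: 5 × 6 = 30 ≡ 1 (mod 29))
For equation 2: M_2 = 29, 29 ≡ 4 (mod 5), inverse of 29 mod 5 is 4 (check: 4 × 4 = 16 ≡ 1 (mod 5))
Combine: x ≡ Σ r_i×M_i×(M_i⁻¹ mod m_i) = 15×5×6 + 2×29×4 = 450 + 232 = 682
682 mod 145 = 102
x ≡ 102 (mod 145)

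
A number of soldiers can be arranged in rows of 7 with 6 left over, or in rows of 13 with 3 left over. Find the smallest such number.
M = 7 × 13 = 91. M₁ = 13, y₁ ≡ 6 (mod 7). M₂ = 7, y₂ ≡ 2 (mod 13). y = 6×13×6 + 3×7×2 ≡ 55 (mod 91). The smallest positive such number is 55.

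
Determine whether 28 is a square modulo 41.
By Euler's criterion: 28^{20} ≡ 40 (mod 41). Since this equals -1 (≡ 40), 28 is not a QR.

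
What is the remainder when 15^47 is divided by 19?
Using Fermat: 15^{18} ≡ 1 (mod 19). 47 ≡ 11 (mod 18). So 15^{47} ≡ 15^{11} ≡ 3 (mod 19)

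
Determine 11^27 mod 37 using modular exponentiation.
Using repeated squaring. 27 = 16 + 8 + 2 + 1 (binary 11011). Repeated squaring mod 37: 11^1 ≡ 11; 11^2 ≡ 11² = 121 ≡ 10; 11^4 ≡ 10² = 100 ≡ 26; 11^8 ≡ 26² = 676 ≡ 10; 11^16 ≡ 10² = 100 ≡ 26. Multiply: 11^27 = 11^16 × 11^8 × 11^2 × 11^1 ≡ 26 × 10 × 10 × 11 (mod 37): 26 × 10 = 260 ≡ 1; 1 × 10 = 10 ≡ 10; 10 × 11 = 110 ≡ 36. So 11^27 ≡ 36 (mod 37).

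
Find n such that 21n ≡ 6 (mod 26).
4

Since gcd(21, 26) = 1 divides 6, a solution exists.
Multiply both sides by the inverse of 21 mod 26:
  21^(-1) mod 26 = 5
  x ≡ 5 × 6 ≡ 30 ≡ 4 (mod 26)
Verification: 21 × 4 = 84 = 3 × 26 + 6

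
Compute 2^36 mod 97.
Using repeated squaring. 36 = 32 + 4 (binary 100100). Repeated squaring mod 97: 2^1 ≡ 2; 2^2 ≡ 2² = 4 ≡ 4; 2^4 ≡ 4² = 16 ≡ 16; 2^8 ≡ 16² = 256 ≡ 62; 2^16 ≡ 62² = 3844 ≡ 61; 2^32 ≡ 61² = 3721 ≡ 35. Multiply: 2^36 = 2^32 × 2^4 ≡ 35 × 16 (mod 97): 35 × 16 = 560 ≡ 75. So 2^36 ≡ 75 (mod 97).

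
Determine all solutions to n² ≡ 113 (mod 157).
The square roots of 113 mod 157 are 37 and 120. Verify: 37² = 1369 ≡ 113 (mod 157)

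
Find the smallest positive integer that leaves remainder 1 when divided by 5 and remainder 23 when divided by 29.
M = 5 × 29 = 145. M₁ = 29, y₁ ≡ 4 (mod 5). M₂ = 5, y₂ ≡ 6 (mod 29). n = 1×29×4 + 23×5×6 ≡ 81 (mod 145). The smallest positive such number is 81.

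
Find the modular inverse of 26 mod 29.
26^(-1) ≡ 19 (mod 29). Verification: 26 × 19 = 494 ≡ 1 (mod 29)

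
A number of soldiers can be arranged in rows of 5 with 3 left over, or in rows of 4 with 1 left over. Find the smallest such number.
M = 5 × 4 = 20. M₁ = 4, y₁ ≡ 4 (mod 5). M₂ = 5, y₂ ≡ 1 (mod 4). y = 3×4×4 + 1×5×1 ≡ 13 (mod 20). The smallest positive such number is 13.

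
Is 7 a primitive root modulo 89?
Yes

To verify, check if 7^(88/q) ≢ 1 (mod 89) for each prime divisor q of 88
Divisors of 88 = 88: [1, 2, 4, 8, 11, 22, 44, 88]
  7^(88/2) = 7^44 ≡ 88 (mod 89)
  7^(88/11) = 7^8 ≡ 4 (mod 89)
Conclusion: 7 is a primitive root modulo 89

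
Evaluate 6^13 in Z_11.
Using Fermat: 6^{10} ≡ 1 (mod 11). 13 ≡ 3 (mod 10). So 6^{13} ≡ 6^{3} ≡ 7 (mod 11)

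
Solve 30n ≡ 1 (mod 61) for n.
59

Using Extended Euclidean Algorithm:
gcd(30, 61) = 1
Bezout coefficients: 30 × -2 + 61 × 1 = 1
So 30 × -2 ≡ 1 (mod 61)
The inverse is -2 mod 61 = 59
Verification: 30 × 59 = 1770 = 29 × 61 + 1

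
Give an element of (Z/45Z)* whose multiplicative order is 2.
19 has order 2 mod 45 since 19^{2} ≡ 1 (mod 45) and no smaller power works.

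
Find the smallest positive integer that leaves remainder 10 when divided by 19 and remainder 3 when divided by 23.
M = 19 × 23 = 437. M₁ = 23, y₁ ≡ 5 (mod 19). M₂ = 19, y₂ ≡ 17 (mod 23). y = 10×23×5 + 3×19×17 ≡ 371 (mod 437). The smallest positive such number is 371.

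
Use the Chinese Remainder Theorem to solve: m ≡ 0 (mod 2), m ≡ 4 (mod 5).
M = 2 × 5 = 10. M₁ = 5, y₁ ≡ 1 (mod 2). M₂ = 2, y₂ ≡ 3 (mod 5). m = 0×5×1 + 4×2×3 ≡ 4 (mod 10)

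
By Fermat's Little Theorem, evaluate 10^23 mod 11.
By Fermat: 10^{10} ≡ 1 (mod 11). 23 = 2×10 + 3. So 10^{23} ≡ 10^{3} ≡ 10 (mod 11)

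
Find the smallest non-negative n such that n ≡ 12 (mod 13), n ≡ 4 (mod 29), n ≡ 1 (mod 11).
584

Using the Chinese Remainder Theorem:
M = product of moduli = 4147
For equation 1: M_1 = 319, 319 ≡ 7 (mod 13), inverse of 319 mod 13 is 2 (check: 7 × 2 = 14 ≡ 1 (mod 13))
For equation 2: M_2 = 143, 143 ≡ 27 (mod 29), inverse of 143 mod 29 is 14 (check: 27 × 14 = 378 ≡ 1 (mod 29))
For equation 3: M_3 = 377, 377 ≡ 3 (mod 11), inverse of 377 mod 11 is 4 (check: 3 × 4 = 12 ≡ 1 (mod 11))
Combine: n ≡ Σ r_i×M_i×(M_i⁻¹ mod m_i) = 12×319×2 + 4×143×14 + 1×377×4 = 7656 + 8008 + 1508 = 17172
17172 mod 4147 = 584
n ≡ 584 (mod 4147)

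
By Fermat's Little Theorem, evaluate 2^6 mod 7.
By Fermat's Little Theorem, 2^{6} ≡ 1 (mod 7) since 7 is prime and gcd(2, 7) = 1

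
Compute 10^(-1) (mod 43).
10^(-1) ≡ 13 (mod 43). Verification: 10 × 13 = 130 ≡ 1 (mod 43)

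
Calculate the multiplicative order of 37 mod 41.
Powers of 37 mod 41: 37^1≡37, 37^2≡16, 37^3≡18, 37^4≡10, 37^5≡1. Order = 5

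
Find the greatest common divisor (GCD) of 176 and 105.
1

Using the Euclidean algorithm:
176 = 1 × 105 + 71
105 = 1 × 71 + 34
71 = 2 × 34 + 3
34 = 11 × 3 + 1
3 = 3 × 1 + 0

GCD(176, 105) = 1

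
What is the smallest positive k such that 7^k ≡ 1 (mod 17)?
Powers of 7 mod 17: 7^1≡7, 7^2≡15, 7^3≡3, 7^4≡4, 7^5≡11, 7^6≡9, 7^7≡12, 7^8≡16, 7^9≡10, 7^10≡2, 7^11≡14, 7^12≡13, 7^13≡6, 7^14≡8, 7^15≡5, 7^16≡1. Order = 16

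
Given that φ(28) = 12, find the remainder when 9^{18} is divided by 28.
By Euler: 9^{12} ≡ 1 (mod 28) since gcd(9, 28) = 1. 18 = 1×12 + 6. So 9^{18} ≡ 9^{6} ≡ 1 (mod 28)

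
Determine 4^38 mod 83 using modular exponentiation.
Using repeated squaring. 38 = 32 + 4 + 2 (binary 100110). Repeated squaring mod 83: 4^1 ≡ 4; 4^2 ≡ 4² = 16 ≡ 16; 4^4 ≡ 16² = 256 ≡ 7; 4^8 ≡ 7² = 49 ≡ 49; 4^16 ≡ 49² = 2401 ≡ 77; 4^32 ≡ 77² = 5929 ≡ 36. Multiply: 4^38 = 4^32 × 4^4 × 4^2 ≡ 36 × 7 × 16 (mod 83): 36 × 7 = 252 ≡ 3; 3 × 16 = 48 ≡ 48. So 4^38 ≡ 48 (mod 83).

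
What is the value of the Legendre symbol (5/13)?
(5/13) = 5^{6} mod 13 = -1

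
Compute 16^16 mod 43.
Using repeated squaring. 16 = 16 (binary 10000). Repeated squaring mod 43: 16^1 ≡ 16; 16^2 ≡ 16² = 256 ≡ 41; 16^4 ≡ 41² = 1681 ≡ 4; 16^8 ≡ 4² = 16 ≡ 16; 16^16 ≡ 16² = 256 ≡ 41. So 16^16 ≡ 41 (mod 43).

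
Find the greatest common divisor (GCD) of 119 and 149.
1

Using the Euclidean algorithm:
119 = 0 × 149 + 119
149 = 1 × 119 + 30
119 = 3 × 30 + 29
30 = 1 × 29 + 1
29 = 29 × 1 + 0

GCD(119, 149) = 1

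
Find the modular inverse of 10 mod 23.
10^(-1) ≡ 7 (mod 23). Verification: 10 × 7 = 70 ≡ 1 (mod 23)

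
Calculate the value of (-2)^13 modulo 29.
Using repeated squaring. (-2) ≡ 27 (mod 29). 13 = 8 + 4 + 1 (binary 1101). Repeated squaring mod 29: 27^1 ≡ 27; 27^2 ≡ 27² = 729 ≡ 4; 27^4 ≡ 4² = 16 ≡ 16; 27^8 ≡ 16² = 256 ≡ 24. Multiply: (-2)^13 ≡ 27^8 × 27^4 × 27^1 ≡ 24 × 16 × 27 (mod 29): 24 × 16 = 384 ≡ 7; 7 × 27 = 189 ≡ 15. So (-2)^13 ≡ 15 (mod 29).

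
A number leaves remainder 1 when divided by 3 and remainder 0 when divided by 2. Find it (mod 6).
M = 3 × 2 = 6. M₁ = 2, y₁ ≡ 2 (mod 3). M₂ = 3, y₂ ≡ 1 (mod 2). y = 1×2×2 + 0×3×1 ≡ 4 (mod 6)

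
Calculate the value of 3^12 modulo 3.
Using repeated squaring. 3 ≡ 0 (mod 3). 12 = 8 + 4 (binary 1100). Repeated squaring mod 3: 0^1 ≡ 0; 0^2 ≡ 0² = 0 ≡ 0; 0^4 ≡ 0² = 0 ≡ 0; 0^8 ≡ 0² = 0 ≡ 0. Multiply: 3^12 ≡ 0^8 × 0^4 ≡ 0 × 0 (mod 3): 0 × 0 = 0 ≡ 0. So 3^12 ≡ 0 (mod 3).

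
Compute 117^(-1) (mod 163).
117^(-1) ≡ 124 (mod 163). Verification: 117 × 124 = 14508 ≡ 1 (mod 163)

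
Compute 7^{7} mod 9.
7

Using successive squaring:
Binary expansion of 7: 111
Powers of 7 mod 9 (each is the square of the previous):
  7^1 ≡ 7 (mod 9)
  7^2 ≡ 7² = 49 ≡ 4 (mod 9)
  7^4 ≡ 4² = 16 ≡ 7 (mod 9)
7 = 4 + 2 + 1, so 7^7 = 7^4 × 7^2 × 7^1 ≡ 7 × 4 × 7 (mod 9)
Multiplying step by step:
  7 × 4 = 28 ≡ 1 (mod 9)
  1 × 7 = 7 ≡ 7 (mod 9)
Result: 7^7 ≡ 7 (mod 9)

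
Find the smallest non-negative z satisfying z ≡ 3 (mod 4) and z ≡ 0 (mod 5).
M = 4 × 5 = 20. M₁ = 5, y₁ ≡ 1 (mod 4). M₂ = 4, y₂ ≡ 4 (mod 5). z = 3×5×1 + 0×4×4 ≡ 15 (mod 20)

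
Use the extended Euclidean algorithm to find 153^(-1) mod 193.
Extended GCD: 153(82) + 193(-65) = 1. So 153^(-1) ≡ 82 ≡ 82 (mod 193). Verify: 153 × 82 = 12546 ≡ 1 (mod 193)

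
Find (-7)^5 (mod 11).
(-7) ≡ 4 (mod 11). 5 = 4 + 1 (binary 101). Repeated squaring mod 11: 4^1 ≡ 4; 4^2 ≡ 4² = 16 ≡ 5; 4^4 ≡ 5² = 25 ≡ 3. Multiply: (-7)^5 ≡ 4^4 × 4^1 ≡ 3 × 4 (mod 11): 3 × 4 = 12 ≡ 1. So (-7)^5 ≡ 1 (mod 11).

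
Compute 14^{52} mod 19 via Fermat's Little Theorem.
16

By Fermat's Little Theorem, a^(p-1) ≡ 1 (mod p) for prime p and gcd(a, p) = 1
Here p = 19, so 14^18 ≡ 1 (mod 19)
We can reduce the exponent: 52 mod 18 = 16
So 14^52 ≡ 14^16 (mod 19)
Computing: 14^16 mod 19 = 16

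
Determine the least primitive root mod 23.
p - 1 = 22 has prime divisors 2, 11. h is a primitive root mod 23 iff h^(22/q) ≢ 1 (mod 23) for each such q.
h = 2: 2^11 ≡ 1, 2^2 ≡ 4 (mod 23); 2^11 ≡ 1, so not a primitive root.
h = 3: 3^11 ≡ 1, 3^2 ≡ 9 (mod 23); 3^11 ≡ 1, so not a primitive root.
h = 4: 4^11 ≡ 1, 4^2 ≡ 16 (mod 23); 4^11 ≡ 1, so not a primitive root.
h = 5: 5^11 ≡ 22, 5^2 ≡ 2 (mod 23); none is 1, so 5 has order 22 and is a primitive root.
The smallest primitive root mod 23 is g = 5.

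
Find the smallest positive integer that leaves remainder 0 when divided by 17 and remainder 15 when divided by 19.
M = 17 × 19 = 323. M₁ = 19, y₁ ≡ 9 (mod 17). M₂ = 17, y₂ ≡ 9 (mod 19). y = 0×19×9 + 15×17×9 ≡ 34 (mod 323). The smallest positive such number is 34.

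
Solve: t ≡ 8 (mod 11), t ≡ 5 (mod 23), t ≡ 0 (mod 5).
M = 11 × 23 × 5 = 1265. M₁ = 115, y₁ ≡ 9 (mod 11). M₂ = 55, y₂ ≡ 18 (mod 23). M₃ = 253, y₃ ≡ 2 (mod 5). t = 8×115×9 + 5×55×18 + 0×253×2 ≡ 580 (mod 1265)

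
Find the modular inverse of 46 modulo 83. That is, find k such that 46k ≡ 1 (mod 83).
74

Using Extended Euclidean Algorithm:
gcd(46, 83) = 1
Bezout coefficients: 46 × -9 + 83 × 5 = 1
So 46 × -9 ≡ 1 (mod 83)
The inverse is -9 mod 83 = 74
Verification: 46 × 74 = 3404 = 41 × 83 + 1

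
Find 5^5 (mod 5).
5 ≡ 0 (mod 5). 5 = 4 + 1 (binary 101). Repeated squaring mod 5: 0^1 ≡ 0; 0^2 ≡ 0² = 0 ≡ 0; 0^4 ≡ 0² = 0 ≡ 0. Multiply: 5^5 ≡ 0^4 × 0^1 ≡ 0 × 0 (mod 5): 0 × 0 = 0 ≡ 0. So 5^5 ≡ 0 (mod 5).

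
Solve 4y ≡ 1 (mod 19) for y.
5

Using Extended Euclidean Algorithm:
gcd(4, 19) = 1
Bezout coefficients: 4 × 5 + 19 × -1 = 1
So 4 × 5 ≡ 1 (mod 19)
The inverse is 5 mod 19 = 5
Verification: 4 × 5 = 20 = 1 × 19 + 1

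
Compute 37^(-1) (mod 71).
48

Using Extended Euclidean Algorithm:
gcd(37, 71) = 1
Bezout coefficients: 37 × -23 + 71 × 12 = 1
So 37 × -23 ≡ 1 (mod 71)
The inverse is -23 mod 71 = 48
Verification: 37 × 48 = 1776 = 25 × 71 + 1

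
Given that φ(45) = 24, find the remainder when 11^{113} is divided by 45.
By Euler: 11^{24} ≡ 1 (mod 45) since gcd(11, 45) = 1. 113 = 4×24 + 17. So 11^{113} ≡ 11^{17} ≡ 41 (mod 45)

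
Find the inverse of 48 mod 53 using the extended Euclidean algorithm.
Extended GCD: 48(21) + 53(-19) = 1. So 48^(-1) ≡ 21 ≡ 21 (mod 53). Verify: 48 × 21 = 1008 ≡ 1 (mod 53)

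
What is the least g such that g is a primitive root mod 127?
p - 1 = 126 has prime divisors 2, 3, 7. h is a primitive root mod 127 iff h^(126/q) ≢ 1 (mod 127) for each such q.
h = 2: 2^63 ≡ 1, 2^42 ≡ 1, 2^18 ≡ 16 (mod 127); 2^63 ≡ 1, so not a primitive root.
h = 3: 3^63 ≡ 126, 3^42 ≡ 107, 3^18 ≡ 4 (mod 127); none is 1, so 3 has order 126 and is a primitive root.
The smallest primitive root mod 127 is g = 3.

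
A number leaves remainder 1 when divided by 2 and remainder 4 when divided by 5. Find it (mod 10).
M = 2 × 5 = 10. M₁ = 5, y₁ ≡ 1 (mod 2). M₂ = 2, y₂ ≡ 3 (mod 5). y = 1×5×1 + 4×2×3 ≡ 9 (mod 10)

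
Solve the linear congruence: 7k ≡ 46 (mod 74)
70

Since gcd(7, 74) = 1 divides 46, a solution exists.
Multiply both sides by the inverse of 7 mod 74:
  7^(-1) mod 74 = 53
  x ≡ 53 × 46 ≡ 2438 ≡ 70 (mod 74)
Verification: 7 × 70 = 490 = 6 × 74 + 46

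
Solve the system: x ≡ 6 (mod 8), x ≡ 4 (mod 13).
M = 8 × 13 = 104. M₁ = 13, y₁ ≡ 5 (mod 8). M₂ = 8, y₂ ≡ 5 (mod 13). x = 6×13×5 + 4×8×5 ≡ 30 (mod 104)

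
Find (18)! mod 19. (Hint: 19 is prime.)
By Wilson's theorem, (18)! ≡ -1 ≡ 18 (mod 19)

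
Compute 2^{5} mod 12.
8

Using successive squaring:
Binary expansion of 5: 101
Powers of 2 mod 12 (each is the square of the previous):
  2^1 ≡ 2 (mod 12)
  2^2 ≡ 2² = 4 ≡ 4 (mod 12)
  2^4 ≡ 4² = 16 ≡ 4 (mod 12)
5 = 4 + 1, so 2^5 = 2^4 × 2^1 ≡ 4 × 2 (mod 12)
Multiplying step by step:
  4 × 2 = 8 ≡ 8 (mod 12)
Result: 2^5 ≡ 8 (mod 12)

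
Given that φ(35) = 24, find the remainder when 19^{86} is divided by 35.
By Euler: 19^{24} ≡ 1 (mod 35) since gcd(19, 35) = 1. 86 = 3×24 + 14. So 19^{86} ≡ 19^{14} ≡ 11 (mod 35)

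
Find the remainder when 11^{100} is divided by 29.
By Fermat: 11^{28} ≡ 1 (mod 29). 100 = 3×28 + 16. So 11^{100} ≡ 11^{16} ≡ 24 (mod 29)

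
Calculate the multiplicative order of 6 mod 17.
Powers of 6 mod 17: 6^1≡6, 6^2≡2, 6^3≡12, 6^4≡4, 6^5≡7, 6^6≡8, 6^7≡14, 6^8≡16, 6^9≡11, 6^10≡15, 6^11≡5, 6^12≡13, 6^13≡10, 6^14≡9, 6^15≡3, 6^16≡1. Order = 16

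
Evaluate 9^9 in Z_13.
9 = 8 + 1 (binary 1001). Repeated squaring mod 13: 9^1 ≡ 9; 9^2 ≡ 9² = 81 ≡ 3; 9^4 ≡ 3² = 9 ≡ 9; 9^8 ≡ 9² = 81 ≡ 3. Multiply: 9^9 = 9^8 × 9^1 ≡ 3 × 9 (mod 13): 3 × 9 = 27 ≡ 1. So 9^9 ≡ 1 (mod 13).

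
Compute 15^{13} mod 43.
9

Using successive squaring:
Binary expansion of 13: 1101
Powers of 15 mod 43 (each is the square of the previous):
  15^1 ≡ 15 (mod 43)
  15^2 ≡ 15² = 225 ≡ 10 (mod 43)
  15^4 ≡ 10² = 100 ≡ 14 (mod 43)
  15^8 ≡ 14² = 196 ≡ 24 (mod 43)
13 = 8 + 4 + 1, so 15^13 = 15^8 × 15^4 × 15^1 ≡ 24 × 14 × 15 (mod 43)
Multiplying step by step:
  24 × 14 = 336 ≡ 35 (mod 43)
  35 × 15 = 525 ≡ 9 (mod 43)
Result: 15^13 ≡ 9 (mod 43)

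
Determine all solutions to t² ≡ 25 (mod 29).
The square roots of 25 mod 29 are 24 and 5. Verify: 24² = 576 ≡ 25 (mod 29)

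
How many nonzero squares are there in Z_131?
For prime 131, there are (p-1)/2 = (131-1)/2 = 65 quadratic residues (excluding 0).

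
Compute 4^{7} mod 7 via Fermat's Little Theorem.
4

By Fermat's Little Theorem, a^(p-1) ≡ 1 (mod p) for prime p and gcd(a, p) = 1
Here p = 7, so 4^6 ≡ 1 (mod 7)
We can reduce the exponent: 7 mod 6 = 1
So 4^7 ≡ 4^1 (mod 7)
Computing: 4^1 mod 7 = 4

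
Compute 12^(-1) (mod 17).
10

Using Extended Euclidean Algorithm:
gcd(12, 17) = 1
Bezout coefficients: 12 × -7 + 17 × 5 = 1
So 12 × -7 ≡ 1 (mod 17)
The inverse is -7 mod 17 = 10
Verification: 12 × 10 = 120 = 7 × 17 + 1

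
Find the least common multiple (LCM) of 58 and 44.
1276

First find GCD(58, 44) using the Euclidean algorithm:
58 = 1 × 44 + 14
44 = 3 × 14 + 2
14 = 7 × 2 + 0
GCD(58, 44) = 2

LCM formula: LCM(a, b) = (a × b) / GCD(a, b)
LCM(58, 44) = (58 × 44) / 2
LCM(58, 44) = 2552 / 2
LCM(58, 44) = 1276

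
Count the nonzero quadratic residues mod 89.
For prime 89, there are (p-1)/2 = (89-1)/2 = 44 quadratic residues (excluding 0).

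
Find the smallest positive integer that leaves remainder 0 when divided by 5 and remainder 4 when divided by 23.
M = 5 × 23 = 115. M₁ = 23, y₁ ≡ 2 (mod 5). M₂ = 5, y₂ ≡ 14 (mod 23). r = 0×23×2 + 4×5×14 ≡ 50 (mod 115). The smallest positive such number is 50.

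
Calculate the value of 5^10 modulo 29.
10 = 8 + 2 (binary 1010). Repeated squaring mod 29: 5^1 ≡ 5; 5^2 ≡ 5² = 25 ≡ 25; 5^4 ≡ 25² = 625 ≡ 16; 5^8 ≡ 16² = 256 ≡ 24. Multiply: 5^10 = 5^8 × 5^2 ≡ 24 × 25 (mod 29): 24 × 25 = 600 ≡ 20. So 5^10 ≡ 20 (mod 29).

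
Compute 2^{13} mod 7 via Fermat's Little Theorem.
2

By Fermat's Little Theorem, a^(p-1) ≡ 1 (mod p) for prime p and gcd(a, p) = 1
Here p = 7, so 2^6 ≡ 1 (mod 7)
We can reduce the exponent: 13 mod 6 = 1
So 2^13 ≡ 2^1 (mod 7)
Computing: 2^1 mod 7 = 2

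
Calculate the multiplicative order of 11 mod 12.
Powers of 11 mod 12: 11^1≡11, 11^2≡1. Order = 2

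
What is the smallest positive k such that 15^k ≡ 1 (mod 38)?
Powers of 15 mod 38: 15^1≡15, 15^2≡35, 15^3≡31, 15^4≡9, 15^5≡21, 15^6≡11, 15^7≡13, 15^8≡5, 15^9≡37, 15^10≡23, 15^11≡3, 15^12≡7, 15^13≡29, 15^14≡17, 15^15≡27, 15^16≡25, 15^17≡33, 15^18≡1. Order = 18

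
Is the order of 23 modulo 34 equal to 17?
No, the actual order is 16, not 17.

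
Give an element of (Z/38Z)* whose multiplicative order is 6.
27 has order 6 mod 38 since 27^{6} ≡ 1 (mod 38) and no smaller power works.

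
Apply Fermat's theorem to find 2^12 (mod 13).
By Fermat's Little Theorem, 2^{12} ≡ 1 (mod 13) since 13 is prime and gcd(2, 13) = 1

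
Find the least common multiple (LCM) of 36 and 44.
396

First find GCD(36, 44) using the Euclidean algorithm:
36 = 0 × 44 + 36
44 = 1 × 36 + 8
36 = 4 × 8 + 4
8 = 2 × 4 + 0
GCD(36, 44) = 4

LCM formula: LCM(a, b) = (a × b) / GCD(a, b)
LCM(36, 44) = (36 × 44) / 4
LCM(36, 44) = 1584 / 4
LCM(36, 44) = 396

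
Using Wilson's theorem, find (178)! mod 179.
By Wilson's theorem, (178)! ≡ -1 ≡ 178 (mod 179)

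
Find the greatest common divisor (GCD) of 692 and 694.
2

Using the Euclidean algorithm:
692 = 0 × 694 + 692
694 = 1 × 692 + 2
692 = 346 × 2 + 0

GCD(692, 694) = 2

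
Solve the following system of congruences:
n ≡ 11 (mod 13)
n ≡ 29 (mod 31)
401

Using the Chinese Remainder Theorem:
M = product of moduli = 403
For equation 1: M_1 = 31, 31 ≡ 5 (mod 13), inverse of 31 mod 13 is 8 (check: 5 × 8 = 40 ≡ 1 (mod 13))
For equation 2: M_2 = 13, 13 ≡ 13 (mod 31), inverse of 13 mod 31 is 12 (check: 13 × 12 = 156 ≡ 1 (mod 31))
Combine: n ≡ Σ r_i×M_i×(M_i⁻¹ mod m_i) = 11×31×8 + 29×13×12 = 2728 + 4524 = 7252
7252 mod 403 = 401
n ≡ 401 (mod 403)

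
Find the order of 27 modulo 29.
Powers of 27 mod 29: 27^1≡27, 27^2≡4, 27^3≡21, 27^4≡16, 27^5≡26, 27^6≡6, 27^7≡17, 27^8≡24, 27^9≡10, 27^10≡9, 27^11≡11, 27^12≡7, 27^13≡15, 27^14≡28, 27^15≡2, 27^16≡25, 27^17≡8, 27^18≡13, 27^19≡3, 27^20≡23, 27^21≡12, 27^22≡5, 27^23≡19, 27^24≡20, 27^25≡18, 27^26≡22, 27^27≡14, 27^28≡1. Order = 28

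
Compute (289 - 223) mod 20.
6

(289 - 223) = 66
66 mod 20 = 6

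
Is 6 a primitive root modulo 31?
No

To verify, check if 6^(30/q) ≢ 1 (mod 31) for each prime divisor q of 30
Divisors of 30 = 30: [1, 2, 3, 5, 6, 10, 15, 30]
  6^(30/2) = 6^15 ≡ 30 (mod 31)
  6^(30/3) = 6^10 ≡ 25 (mod 31)
  6^(30/5) = 6^6 ≡ 1 (mod 31)
Conclusion: 6 is not a primitive root modulo 31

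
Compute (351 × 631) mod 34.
5

(351 × 631) = 221481
221481 mod 34 = 5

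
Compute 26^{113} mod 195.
26

Using successive squaring:
Binary expansion of 113: 1110001
Powers of 26 mod 195 (each is the square of the previous):
  26^1 ≡ 26 (mod 195)
  26^2 ≡ 26² = 676 ≡ 91 (mod 195)
  26^4 ≡ 91² = 8281 ≡ 91 (mod 195)
  26^8 ≡ 91² = 8281 ≡ 91 (mod 195)
  26^16 ≡ 91² = 8281 ≡ 91 (mod 195)
  26^32 ≡ 91² = 8281 ≡ 91 (mod 195)
  26^64 ≡ 91² = 8281 ≡ 91 (mod 195)
113 = 64 + 32 + 16 + 1, so 26^113 = 26^64 × 26^32 × 26^16 × 26^1 ≡ 91 × 91 × 91 × 26 (mod 195)
Multiplying step by step:
  91 × 91 = 8281 ≡ 91 (mod 195)
  91 × 91 = 8281 ≡ 91 (mod 195)
  91 × 26 = 2366 ≡ 26 (mod 195)
Result: 26^113 ≡ 26 (mod 195)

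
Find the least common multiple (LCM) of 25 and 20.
100

First find GCD(25, 20) using the Euclidean algorithm:
25 = 1 × 20 + 5
20 = 4 × 5 + 0
GCD(25, 20) = 5

LCM formula: LCM(a, b) = (a × b) / GCD(a, b)
LCM(25, 20) = (25 × 20) / 5
LCM(25, 20) = 500 / 5
LCM(25, 20) = 100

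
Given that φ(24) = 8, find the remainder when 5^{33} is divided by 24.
By Euler: 5^{8} ≡ 1 (mod 24) since gcd(5, 24) = 1. 33 = 4×8 + 1. So 5^{33} ≡ 5^{1} ≡ 5 (mod 24)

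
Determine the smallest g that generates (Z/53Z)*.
2

A primitive root g modulo p has order p-1 = 52
Prime divisors of 52: [2, 13]
g is a primitive root iff g^(52/q) ≢ 1 (mod 53) for each prime divisor q
Testing small values:
  g = 2: 2^26 ≡ 52, 2^4 ≡ 16 (mod 53) → none is 1, primitive root!
The smallest primitive root is 2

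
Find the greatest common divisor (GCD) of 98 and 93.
1

Using the Euclidean algorithm:
98 = 1 × 93 + 5
93 = 18 × 5 + 3
5 = 1 × 3 + 2
3 = 1 × 2 + 1
2 = 2 × 1 + 0

GCD(98, 93) = 1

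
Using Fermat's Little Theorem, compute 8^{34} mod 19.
11

By Fermat's Little Theorem, a^(p-1) ≡ 1 (mod p) for prime p and gcd(a, p) = 1
Here p = 19, so 8^18 ≡ 1 (mod 19)
We can reduce the exponent: 34 mod 18 = 16
So 8^34 ≡ 8^16 (mod 19)
Computing: 8^16 mod 19 = 11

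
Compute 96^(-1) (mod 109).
67

Using Extended Euclidean Algorithm:
gcd(96, 109) = 1
Bezout coefficients: 96 × -42 + 109 × 37 = 1
So 96 × -42 ≡ 1 (mod 109)
The inverse is -42 mod 109 = 67
Verification: 96 × 67 = 6432 = 59 × 109 + 1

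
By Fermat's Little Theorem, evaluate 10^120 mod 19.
By Fermat: 10^{18} ≡ 1 (mod 19). 120 = 6×18 + 12. So 10^{120} ≡ 10^{12} ≡ 7 (mod 19)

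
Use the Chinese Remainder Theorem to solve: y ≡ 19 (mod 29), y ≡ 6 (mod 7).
48

Using the Chinese Remainder Theorem:
M = product of moduli = 203
For equation 1: M_1 = 7, 7 ≡ 7 (mod 29), inverse of 7 mod 29 is 25 (check: 7 × 25 = 175 ≡ 1 (mod 29))
For equation 2: M_2 = 29, 29 ≡ 1 (mod 7), inverse of 29 mod 7 is 1 (check: 1 × 1 = 1 ≡ 1 (mod 7))
Combine: y ≡ Σ r_i×M_i×(M_i⁻¹ mod m_i) = 19×7×25 + 6×29×1 = 3325 + 174 = 3499
3499 mod 203 = 48
y ≡ 48 (mod 203)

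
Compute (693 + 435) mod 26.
10

(693 + 435) = 1128
1128 mod 26 = 10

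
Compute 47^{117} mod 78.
47

Using successive squaring:
Binary expansion of 117: 1110101
Powers of 47 mod 78 (each is the square of the previous):
  47^1 ≡ 47 (mod 78)
  47^2 ≡ 47² = 2209 ≡ 25 (mod 78)
  47^4 ≡ 25² = 625 ≡ 1 (mod 78)
  47^8 ≡ 1² = 1 ≡ 1 (mod 78)
  47^16 ≡ 1² = 1 ≡ 1 (mod 78)
  47^32 ≡ 1² = 1 ≡ 1 (mod 78)
  47^64 ≡ 1² = 1 ≡ 1 (mod 78)
117 = 64 + 32 + 16 + 4 + 1, so 47^117 = 47^64 × 47^32 × 47^16 × 47^4 × 47^1 ≡ 1 × 1 × 1 × 1 × 47 (mod 78)
Multiplying step by step:
  1 × 1 = 1 ≡ 1 (mod 78)
  1 × 1 = 1 ≡ 1 (mod 78)
  1 × 1 = 1 ≡ 1 (mod 78)
  1 × 47 = 47 ≡ 47 (mod 78)
Result: 47^117 ≡ 47 (mod 78)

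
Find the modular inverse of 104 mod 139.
104^(-1) ≡ 135 (mod 139). Verification: 104 × 135 = 14040 ≡ 1 (mod 139)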